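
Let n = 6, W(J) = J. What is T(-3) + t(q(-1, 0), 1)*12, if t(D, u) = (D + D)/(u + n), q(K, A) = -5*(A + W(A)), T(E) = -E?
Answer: 3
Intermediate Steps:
q(K, A) = -10*A (q(K, A) = -5*(A + A) = -10*A)
t(D, u) = 2*D/(6 + u) (t(D, u) = (D + D)/(u + 6) = (2*D)/(6 + u) = 2*D/(6 + u))
T(-3) + t(q(-1, 0), 1)*12 = -1*(-3) + (2*(-10*0)/(6 + 1))*12 = 3 + (2*0/7)*12 = 3 + (2*0*(⅐))*12 = 3 + 0*12 = 3 + 0 = 3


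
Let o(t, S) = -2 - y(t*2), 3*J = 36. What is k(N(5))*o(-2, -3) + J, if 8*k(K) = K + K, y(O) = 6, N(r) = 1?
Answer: 10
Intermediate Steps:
J = 12 (J = (1/3)*36 = 12)
k(K) = K/4 (k(K) = (K + K)/8 = (2*K)/8 = K/4)
o(t, S) = -8 (o(t, S) = -2 - 1*6 = -2 - 6 = -8)
k(N(5))*o(-2, -3) + J = ((1/4)*1)*(-8) + 12 = (1/4)*(-8) + 12 = -2 + 12 = 10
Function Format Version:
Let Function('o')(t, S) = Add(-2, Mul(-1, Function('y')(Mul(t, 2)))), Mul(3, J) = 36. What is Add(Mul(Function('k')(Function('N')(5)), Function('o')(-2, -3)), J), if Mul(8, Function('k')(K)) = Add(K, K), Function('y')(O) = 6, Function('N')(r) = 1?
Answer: 10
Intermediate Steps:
J = 12 (J = Mul(Rational(1, 3), 36) = 12)
Function('k')(K) = Mul(Rational(1, 4), K) (Function('k')(K) = Mul(Rational(1, 8), Add(K, K)) = Mul(Rational(1, 8), Mul(2, K)) = Mul(Rational(1, 4), K))
Function('o')(t, S) = -8 (Function('o')(t, S) = Add(-2, Mul(-1, 6)) = Add(-2, -6) = -8)
Add(Mul(Function('k')(Function('N')(5)), Function('o')(-2, -3)), J) = Add(Mul(Mul(Rational(1, 4), 1), -8), 12) = Add(Mul(Rational(1, 4), -8), 12) = Add(-2, 12) = 10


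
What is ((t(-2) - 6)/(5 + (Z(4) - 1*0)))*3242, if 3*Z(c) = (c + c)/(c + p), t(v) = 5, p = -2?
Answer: -9726/19 ≈ -511.89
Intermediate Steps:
Z(c) = 2*c/(3*(-2 + c)) (Z(c) = ((c + c)/(c - 2))/3 = ((2*c)/(-2 + c))/3 = (2*c/(-2 + c))/3 = 2*c/(3*(-2 + c)))
((t(-2) - 6)/(5 + (Z(4) - 1*0)))*3242 = ((5 - 6)/(5 + ((2/3)*4/(-2 + 4) - 1*0)))*3242 = -1/(5 + ((2/3)*4/2 + 0))*3242 = -1/(5 + ((2/3)*4*(1/2) + 0))*3242 = -1/(5 + (4/3 + 0))*3242 = -1/(5 + 4/3)*3242 = -1/19/3*3242 = -1*3/19*3242 = -3/19*3242 = -9726/19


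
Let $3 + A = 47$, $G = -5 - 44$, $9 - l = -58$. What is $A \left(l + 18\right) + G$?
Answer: $3691$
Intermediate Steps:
$l = 67$ ($l = 9 - -58 = 9 + 58 = 67$)
$G = -49$
$A = 44$ ($A = -3 + 47 = 44$)
$A \left(l + 18\right) + G = 44 \left(67 + 18\right) - 49 = 44 \cdot 85 - 49 = 3740 - 49 = 3691$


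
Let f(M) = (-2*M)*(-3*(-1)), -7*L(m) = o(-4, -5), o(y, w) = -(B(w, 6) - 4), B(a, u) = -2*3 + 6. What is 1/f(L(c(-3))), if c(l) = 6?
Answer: 7/24 ≈ 0.29167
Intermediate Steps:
B(a, u) = 0 (B(a, u) = -6 + 6 = 0)
o(y, w) = 4 (o(y, w) = -(0 - 4) = -1*(-4) = 4)
L(m) = -4/7 (L(m) = -1/7*4 = -4/7)
f(M) = -6*M (f(M) = -2*M*3 = -6*M)
1/f(L(c(-3))) = 1/(-6*(-4/7)) = 1/(24/7) = 7/24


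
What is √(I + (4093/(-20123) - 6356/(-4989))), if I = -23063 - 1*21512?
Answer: I*√449255479765101691458/100393647 ≈ 211.13*I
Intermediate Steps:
I = -44575 (I = -23063 - 21512 = -44575)
√(I + (4093/(-20123) - 6356/(-4989))) = √(-44575 + (4093/(-20123) - 6356/(-4989))) = √(-44575 + (4093*(-1/20123) - 6356*(-1/4989))) = √(-44575 + (-4093/20123 + 6356/4989)) = √(-44575 + 107481811/100393647) = √(-4474939333214/100393647) = I*√449255479765101691458/100393647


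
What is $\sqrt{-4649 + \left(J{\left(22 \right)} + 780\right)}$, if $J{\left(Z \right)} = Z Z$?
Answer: $i \sqrt{3385} \approx 58.181 i$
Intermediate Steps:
$J{\left(Z \right)} = Z^{2}$
$\sqrt{-4649 + \left(J{\left(22 \right)} + 780\right)} = \sqrt{-4649 + \left(22^{2} + 780\right)} = \sqrt{-4649 + \left(484 + 780\right)} = \sqrt{-4649 + 1264} = \sqrt{-3385} = i \sqrt{3385}$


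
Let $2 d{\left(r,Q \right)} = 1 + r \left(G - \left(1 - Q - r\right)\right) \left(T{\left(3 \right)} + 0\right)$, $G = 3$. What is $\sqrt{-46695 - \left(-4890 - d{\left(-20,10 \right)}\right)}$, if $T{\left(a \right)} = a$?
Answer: $\frac{i \sqrt{166258}}{2} \approx 203.87 i$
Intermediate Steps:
$d{\left(r,Q \right)} = \frac{1}{2} + \frac{r \left(6 + 3 Q + 3 r\right)}{2}$ ($d{\left(r,Q \right)} = \frac{1 + r \left(3 - \left(1 - Q - r\right)\right) \left(3 + 0\right)}{2} = \frac{1 + r \left(3 - \left(1 - Q - r\right)\right) 3}{2} = \frac{1 + r \left(3 + \left(-1 + Q + r\right)\right) 3}{2} = \frac{1 + r \left(2 + Q + r\right) 3}{2} = \frac{1 + r \left(6 + 3 Q + 3 r\right)}{2} = \frac{1}{2} + \frac{r \left(6 + 3 Q + 3 r\right)}{2}$)
$\sqrt{-46695 - \left(-4890 - d{\left(-20,10 \right)}\right)} = \sqrt{-46695 + \left(\left(\left(\frac{1}{2} + 3 \left(-20\right) + \frac{3 \left(-20\right)^{2}}{2} + \frac{3}{2} \cdot 10 \left(-20\right)\right) + 13681\right) - 8791\right)} = \sqrt{-46695 + \left(\left(\left(\frac{1}{2} - 60 + \frac{3}{2} \cdot 400 - 300\right) + 13681\right) - 8791\right)} = \sqrt{-46695 + \left(\left(\left(\frac{1}{2} - 60 + 600 - 300\right) + 13681\right) - 8791\right)} = \sqrt{-46695 + \left(\left(\frac{481}{2} + 13681\right) - 8791\right)} = \sqrt{-46695 + \left(\frac{27843}{2} - 8791\right)} = \sqrt{-46695 + \frac{10261}{2}} = \sqrt{- \frac{83129}{2}} = \frac{i \sqrt{166258}}{2}$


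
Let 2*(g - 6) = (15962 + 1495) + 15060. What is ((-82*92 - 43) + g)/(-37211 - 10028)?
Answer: -17355/94478 ≈ -0.18369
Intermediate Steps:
g = 32529/2 (g = 6 + ((15962 + 1495) + 15060)/2 = 6 + (17457 + 15060)/2 = 6 + (1/2)*32517 = 6 + 32517/2 = 32529/2 ≈ 16265.)
((-82*92 - 43) + g)/(-37211 - 10028) = ((-82*92 - 43) + 32529/2)/(-37211 - 10028) = ((-7544 - 43) + 32529/2)/(-47239) = (-7587 + 32529/2)*(-1/47239) = (17355/2)*(-1/47239) = -17355/94478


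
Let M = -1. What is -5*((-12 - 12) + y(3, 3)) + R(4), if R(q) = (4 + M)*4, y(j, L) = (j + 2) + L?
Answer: 92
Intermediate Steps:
y(j, L) = 2 + L + j (y(j, L) = (2 + j) + L = 2 + L + j)
R(q) = 12 (R(q) = (4 - 1)*4 = 3*4 = 12)
-5*((-12 - 12) + y(3, 3)) + R(4) = -5*((-12 - 12) + (2 + 3 + 3)) + 12 = -5*(-24 + 8) + 12 = -5*(-16) + 12 = 80 + 12 = 92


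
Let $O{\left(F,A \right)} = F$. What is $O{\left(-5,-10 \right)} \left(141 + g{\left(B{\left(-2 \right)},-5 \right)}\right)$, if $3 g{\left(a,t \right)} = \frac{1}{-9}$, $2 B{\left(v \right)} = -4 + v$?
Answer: $- \frac{19030}{27} \approx -704.81$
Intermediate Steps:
$B{\left(v \right)} = -2 + \frac{v}{2}$ ($B{\left(v \right)} = \frac{-4 + v}{2} = -2 + \frac{v}{2}$)
$g{\left(a,t \right)} = - \frac{1}{27}$ ($g{\left(a,t \right)} = \frac{1}{3 \left(-9\right)} = \frac{1}{3} \left(- \frac{1}{9}\right) = - \frac{1}{27}$)
$O{\left(-5,-10 \right)} \left(141 + g{\left(B{\left(-2 \right)},-5 \right)}\right) = - 5 \left(141 - \frac{1}{27}\right) = \left(-5\right) \frac{3806}{27} = - \frac{19030}{27}$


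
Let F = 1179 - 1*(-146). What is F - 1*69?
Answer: 1256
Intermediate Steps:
F = 1325 (F = 1179 + 146 = 1325)
F - 1*69 = 1325 - 1*69 = 1325 - 69 = 1256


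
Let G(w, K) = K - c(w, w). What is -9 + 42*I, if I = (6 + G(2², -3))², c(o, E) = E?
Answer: 33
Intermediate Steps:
G(w, K) = K - w
I = 1 (I = (6 + (-3 - 1*2²))² = (6 + (-3 - 1*4))² = (6 + (-3 - 4))² = (6 - 7)² = (-1)² = 1)
-9 + 42*I = -9 + 42*1 = -9 + 42 = 33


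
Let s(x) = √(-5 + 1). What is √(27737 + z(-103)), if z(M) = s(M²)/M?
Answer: √(294261833 - 206*I)/103 ≈ 166.54 - 5.8295e-5*I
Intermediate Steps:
s(x) = 2*I (s(x) = √(-4) = 2*I)
z(M) = 2*I/M (z(M) = (2*I)/M = 2*I/M)
√(27737 + z(-103)) = √(27737 + 2*I/(-103)) = √(27737 + 2*I*(-1/103)) = √(27737 - 2*I/103)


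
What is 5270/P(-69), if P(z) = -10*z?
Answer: 527/69 ≈ 7.6377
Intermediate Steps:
5270/P(-69) = 5270/((-10*(-69))) = 5270/690 = 5270*(1/690) = 527/69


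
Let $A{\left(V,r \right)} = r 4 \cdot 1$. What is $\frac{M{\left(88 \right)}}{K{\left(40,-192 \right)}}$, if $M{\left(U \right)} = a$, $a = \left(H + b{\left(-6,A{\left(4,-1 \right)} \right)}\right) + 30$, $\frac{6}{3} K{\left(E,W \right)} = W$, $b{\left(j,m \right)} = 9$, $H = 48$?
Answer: $- \frac{29}{32} \approx -0.90625$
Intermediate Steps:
$A{\left(V,r \right)} = 4 r$ ($A{\left(V,r \right)} = 4 r 1 = 4 r$)
$K{\left(E,W \right)} = \frac{W}{2}$
$a = 87$ ($a = \left(48 + 9\right) + 30 = 57 + 30 = 87$)
$M{\left(U \right)} = 87$
$\frac{M{\left(88 \right)}}{K{\left(40,-192 \right)}} = \frac{87}{\frac{1}{2} \left(-192\right)} = \frac{87}{-96} = 87 \left(- \frac{1}{96}\right) = - \frac{29}{32}$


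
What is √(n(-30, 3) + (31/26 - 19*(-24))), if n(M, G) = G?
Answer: √311090/26 ≈ 21.452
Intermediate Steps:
√(n(-30, 3) + (31/26 - 19*(-24))) = √(3 + (31/26 - 19*(-24))) = √(3 + (31*(1/26) + 456)) = √(3 + (31/26 + 456)) = √(3 + 11887/26) = √(11965/26) = √311090/26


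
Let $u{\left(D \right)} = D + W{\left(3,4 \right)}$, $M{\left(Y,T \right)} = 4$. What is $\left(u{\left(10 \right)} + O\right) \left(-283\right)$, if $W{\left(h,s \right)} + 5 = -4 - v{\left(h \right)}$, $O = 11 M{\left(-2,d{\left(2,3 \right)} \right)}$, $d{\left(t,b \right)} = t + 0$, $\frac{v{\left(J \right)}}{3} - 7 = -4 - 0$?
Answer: $-10188$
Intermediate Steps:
$v{\left(J \right)} = 9$ ($v{\left(J \right)} = 21 + 3 \left(-4 - 0\right) = 21 + 3 \left(-4 + 0\right) = 21 + 3 \left(-4\right) = 21 - 12 = 9$)
$d{\left(t,b \right)} = t$
$O = 44$ ($O = 11 \cdot 4 = 44$)
$W{\left(h,s \right)} = -18$ ($W{\left(h,s \right)} = -5 - 13 = -18$)
$u{\left(D \right)} = -18 + D$ ($u{\left(D \right)} = D - 18 = -18 + D$)
$\left(u{\left(10 \right)} + O\right) \left(-283\right) = \left(\left(-18 + 10\right) + 44\right) \left(-283\right) = \left(-8 + 44\right) \left(-283\right) = 36 \left(-283\right) = -10188$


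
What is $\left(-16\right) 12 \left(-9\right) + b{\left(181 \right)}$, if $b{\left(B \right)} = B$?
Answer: $1909$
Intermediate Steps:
$\left(-16\right) 12 \left(-9\right) + b{\left(181 \right)} = \left(-16\right) 12 \left(-9\right) + 181 = \left(-192\right) \left(-9\right) + 181 = 1728 + 181 = 1909$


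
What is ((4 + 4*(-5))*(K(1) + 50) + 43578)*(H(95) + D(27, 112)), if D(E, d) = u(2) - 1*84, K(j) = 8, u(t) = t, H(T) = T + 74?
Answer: 3710550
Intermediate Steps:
H(T) = 74 + T
D(E, d) = -82 (D(E, d) = 2 - 1*84 = 2 - 84 = -82)
((4 + 4*(-5))*(K(1) + 50) + 43578)*(H(95) + D(27, 112)) = ((4 + 4*(-5))*(8 + 50) + 43578)*((74 + 95) - 82) = ((4 - 20)*58 + 43578)*(169 - 82) = (-16*58 + 43578)*87 = (-928 + 43578)*87 = 42650*87 = 3710550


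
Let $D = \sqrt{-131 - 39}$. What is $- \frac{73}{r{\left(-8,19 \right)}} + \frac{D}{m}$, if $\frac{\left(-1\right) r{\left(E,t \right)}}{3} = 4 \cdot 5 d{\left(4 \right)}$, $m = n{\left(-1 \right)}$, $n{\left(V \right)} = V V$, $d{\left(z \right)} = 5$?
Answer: $\frac{73}{300} + i \sqrt{170} \approx 0.24333 + 13.038 i$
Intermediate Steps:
$n{\left(V \right)} = V^{2}$
$m = 1$ ($m = \left(-1\right)^{2} = 1$)
$r{\left(E,t \right)} = -300$ ($r{\left(E,t \right)} = - 3 \cdot 4 \cdot 5 \cdot 5 = - 3 \cdot 20 \cdot 5 = \left(-3\right) 100 = -300$)
$D = i \sqrt{170}$ ($D = \sqrt{-170} = i \sqrt{170} \approx 13.038 i$)
$- \frac{73}{r{\left(-8,19 \right)}} + \frac{D}{m} = - \frac{73}{-300} + \frac{i \sqrt{170}}{1} = \left(-73\right) \left(- \frac{1}{300}\right) + i \sqrt{170} \cdot 1 = \frac{73}{300} + i \sqrt{170}$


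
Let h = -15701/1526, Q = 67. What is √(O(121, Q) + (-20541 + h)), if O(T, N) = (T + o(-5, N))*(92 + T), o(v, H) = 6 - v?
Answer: √359505326/218 ≈ 86.975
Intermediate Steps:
h = -2243/218 (h = -15701*1/1526 = -2243/218 ≈ -10.289)
O(T, N) = (11 + T)*(92 + T) (O(T, N) = (T + (6 - 1*(-5)))*(92 + T) = (T + (6 + 5))*(92 + T) = (T + 11)*(92 + T) = (11 + T)*(92 + T))
√(O(121, Q) + (-20541 + h)) = √((1012 + 121² + 103*121) + (-20541 - 2243/218)) = √((1012 + 14641 + 12463) - 4480181/218) = √(28116 - 4480181/218) = √(1649107/218) = √359505326/218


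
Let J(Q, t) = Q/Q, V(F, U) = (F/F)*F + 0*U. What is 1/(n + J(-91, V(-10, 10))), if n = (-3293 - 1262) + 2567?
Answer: -1/1987 ≈ -0.00050327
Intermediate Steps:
n = -1988 (n = -4555 + 2567 = -1988)
V(F, U) = F (V(F, U) = 1*F + 0 = F + 0 = F)
J(Q, t) = 1
1/(n + J(-91, V(-10, 10))) = 1/(-1988 + 1) = 1/(-1987) = -1/1987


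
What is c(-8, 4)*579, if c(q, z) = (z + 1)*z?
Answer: 11580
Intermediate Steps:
c(q, z) = z*(1 + z) (c(q, z) = (1 + z)*z = z*(1 + z))
c(-8, 4)*579 = (4*(1 + 4))*579 = (4*5)*579 = 20*579 = 11580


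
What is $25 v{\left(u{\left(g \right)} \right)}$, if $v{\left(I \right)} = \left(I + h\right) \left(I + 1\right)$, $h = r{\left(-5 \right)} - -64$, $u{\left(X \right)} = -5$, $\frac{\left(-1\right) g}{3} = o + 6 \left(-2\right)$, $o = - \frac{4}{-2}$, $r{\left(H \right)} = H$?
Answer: $-5400$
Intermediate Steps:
$o = 2$ ($o = \left(-4\right) \left(- \frac{1}{2}\right) = 2$)
$g = 30$ ($g = - 3 \left(2 + 6 \left(-2\right)\right) = - 3 \left(2 - 12\right) = \left(-3\right) \left(-10\right) = 30$)
$h = 59$ ($h = -5 - -64 = -5 + 64 = 59$)
$v{\left(I \right)} = \left(1 + I\right) \left(59 + I\right)$ ($v{\left(I \right)} = \left(I + 59\right) \left(I + 1\right) = \left(59 + I\right) \left(1 + I\right) = \left(1 + I\right) \left(59 + I\right)$)
$25 v{\left(u{\left(g \right)} \right)} = 25 \left(59 + \left(-5\right)^{2} + 60 \left(-5\right)\right) = 25 \left(59 + 25 - 300\right) = 25 \left(-216\right) = -5400$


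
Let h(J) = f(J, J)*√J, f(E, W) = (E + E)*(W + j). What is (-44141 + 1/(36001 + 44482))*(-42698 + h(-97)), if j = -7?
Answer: 151688919155196/80483 - 5513635358304*I*√97/6191 ≈ 1.8847e+9 - 8.7713e+9*I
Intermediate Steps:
f(E, W) = 2*E*(-7 + W) (f(E, W) = (E + E)*(W - 7) = (2*E)*(-7 + W) = 2*E*(-7 + W))
h(J) = 2*J^(3/2)*(-7 + J) (h(J) = (2*J*(-7 + J))*√J = 2*J^(3/2)*(-7 + J))
(-44141 + 1/(36001 + 44482))*(-42698 + h(-97)) = (-44141 + 1/(36001 + 44482))*(-42698 + 2*(-97)^(3/2)*(-7 - 97)) = (-44141 + 1/80483)*(-42698 + 2*(-97*I*√97)*(-104)) = (-44141 + 1/80483)*(-42698 + 20176*I*√97) = -3552600102*(-42698 + 20176*I*√97)/80483 = 151688919155196/80483 - 5513635358304*I*√97/6191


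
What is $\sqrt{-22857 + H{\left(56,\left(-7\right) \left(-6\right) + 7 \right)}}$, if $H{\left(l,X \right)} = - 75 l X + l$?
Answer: $i \sqrt{228601} \approx 478.12 i$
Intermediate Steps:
$H{\left(l,X \right)} = l - 75 X l$ ($H{\left(l,X \right)} = - 75 X l + l = l - 75 X l$)
$\sqrt{-22857 + H{\left(56,\left(-7\right) \left(-6\right) + 7 \right)}} = \sqrt{-22857 + 56 \left(1 - 75 \left(\left(-7\right) \left(-6\right) + 7\right)\right)} = \sqrt{-22857 + 56 \left(1 - 75 \left(42 + 7\right)\right)} = \sqrt{-22857 + 56 \left(1 - 3675\right)} = \sqrt{-22857 + 56 \left(-3674\right)} = \sqrt{-22857 - 205744} = \sqrt{-228601} = i \sqrt{228601}$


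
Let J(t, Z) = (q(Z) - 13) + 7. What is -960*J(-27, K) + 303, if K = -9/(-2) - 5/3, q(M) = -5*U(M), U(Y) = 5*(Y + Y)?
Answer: 142063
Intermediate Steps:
U(Y) = 10*Y (U(Y) = 5*(2*Y) = 10*Y)
q(M) = -50*M
K = 17/6 (K = -9*(-½) - 5*⅓ = 9/2 - 5/3 = 17/6 ≈ 2.8333)
J(t, Z) = -6 - 50*Z (J(t, Z) = (-50*Z - 13) + 7 = (-13 - 50*Z) + 7 = -6 - 50*Z)
-960*J(-27, K) + 303 = -960*(-6 - 50*17/6) + 303 = -960*(-6 - 425/3) + 303 = -960*(-443/3) + 303 = 141760 + 303 = 142063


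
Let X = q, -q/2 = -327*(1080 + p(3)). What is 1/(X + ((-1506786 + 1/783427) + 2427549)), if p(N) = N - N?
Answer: 783427/1274700753442 ≈ 6.1460e-7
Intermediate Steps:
p(N) = 0
q = 706320 (q = -(-654)*(1080 + 0) = -(-654)*1080 = -2*(-353160) = 706320)
X = 706320
1/(X + ((-1506786 + 1/783427) + 2427549)) = 1/(706320 + ((-1506786 + 1/783427) + 2427549)) = 1/(706320 + (-1180456835621/783427 + 2427549)) = 1/(706320 + 721350594802/783427) = 1/(1274700753442/783427) = 783427/1274700753442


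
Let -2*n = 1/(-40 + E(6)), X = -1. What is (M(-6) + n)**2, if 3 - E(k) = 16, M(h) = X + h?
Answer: 549081/11236 ≈ 48.868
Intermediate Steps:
M(h) = -1 + h
E(k) = -13 (E(k) = 3 - 1*16 = 3 - 16 = -13)
n = 1/106 (n = -1/(2*(-40 - 13)) = -1/2/(-53) = -1/2*(-1/53) = 1/106 ≈ 0.0094340)
(M(-6) + n)**2 = ((-1 - 6) + 1/106)**2 = (-7 + 1/106)**2 = (-741/106)**2 = 549081/11236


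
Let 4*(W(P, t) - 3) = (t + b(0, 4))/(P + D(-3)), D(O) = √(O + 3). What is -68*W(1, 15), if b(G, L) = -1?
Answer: -442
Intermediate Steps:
D(O) = √(3 + O)
W(P, t) = 3 + (-1 + t)/(4*P) (W(P, t) = 3 + ((t - 1)/(P + √(3 - 3)))/4 = 3 + ((-1 + t)/(P + √0))/4 = 3 + ((-1 + t)/(P + 0))/4 = 3 + ((-1 + t)/P)/4 = 3 + (-1 + t)/(4*P))
-68*W(1, 15) = -17*(-1 + 15 + 12*1)/1 = -17*(-1 + 15 + 12) = -17*26 = -68*13/2 = -442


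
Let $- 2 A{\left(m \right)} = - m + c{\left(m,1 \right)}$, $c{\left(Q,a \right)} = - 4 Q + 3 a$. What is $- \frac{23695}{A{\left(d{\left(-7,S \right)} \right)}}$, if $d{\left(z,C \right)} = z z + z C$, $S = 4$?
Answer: $- \frac{23695}{51} \approx -464.61$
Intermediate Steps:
$d{\left(z,C \right)} = z^{2} + C z$
$A{\left(m \right)} = - \frac{3}{2} + \frac{5 m}{2}$ ($A{\left(m \right)} = - \frac{- m - \left(-3 + 4 m\right)}{2} = - \frac{3 - 5 m}{2} = - \frac{3}{2} + \frac{5 m}{2}$)
$- \frac{23695}{A{\left(d{\left(-7,S \right)} \right)}} = - \frac{23695}{- \frac{3}{2} + \frac{5 \left(- 7 \left(4 - 7\right)\right)}{2}} = - \frac{23695}{- \frac{3}{2} + \frac{5 \left(\left(-7\right) \left(-3\right)\right)}{2}} = - \frac{23695}{- \frac{3}{2} + \frac{5}{2} \cdot 21} = - \frac{23695}{- \frac{3}{2} + \frac{105}{2}} = - \frac{23695}{51}$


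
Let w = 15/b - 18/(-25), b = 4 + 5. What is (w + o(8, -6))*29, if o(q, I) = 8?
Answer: 22591/75 ≈ 301.21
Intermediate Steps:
b = 9
w = 179/75 (w = 15/9 - 18/(-25) = 15*(⅑) - 18*(-1/25) = 5/3 + 18/25 = 179/75 ≈ 2.3867)
(w + o(8, -6))*29 = (179/75 + 8)*29 = (779/75)*29 = 22591/75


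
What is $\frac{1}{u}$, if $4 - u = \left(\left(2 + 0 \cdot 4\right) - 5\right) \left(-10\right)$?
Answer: $- \frac{1}{26} \approx -0.038462$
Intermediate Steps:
$u = -26$ ($u = 4 - \left(\left(2 + 0 \cdot 4\right) - 5\right) \left(-10\right) = 4 - \left(\left(2 + 0\right) - 5\right) \left(-10\right) = 4 - \left(2 - 5\right) \left(-10\right) = 4 - \left(-3\right) \left(-10\right) = 4 - 30 = -26$)
$\frac{1}{u} = \frac{1}{-26} = - \frac{1}{26}$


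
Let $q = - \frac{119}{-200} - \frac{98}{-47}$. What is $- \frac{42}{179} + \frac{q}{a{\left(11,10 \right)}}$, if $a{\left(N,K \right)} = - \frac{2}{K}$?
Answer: $- \frac{4588507}{336520} \approx -13.635$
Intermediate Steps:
$q = \frac{25193}{9400}$ ($q = \left(-119\right) \left(- \frac{1}{200}\right) - - \frac{98}{47} = \frac{119}{200} + \frac{98}{47} = \frac{25193}{9400} \approx 2.6801$)
$- \frac{42}{179} + \frac{q}{a{\left(11,10 \right)}} = - \frac{42}{179} + \frac{25193}{9400 \left(- \frac{2}{10}\right)} = \left(-42\right) \frac{1}{179} + \frac{25193}{9400 \left(\left(-2\right) \frac{1}{10}\right)} = - \frac{42}{179} + \frac{25193}{9400 \left(- \frac{1}{5}\right)} = - \frac{42}{179} + \frac{25193}{9400} \left(-5\right) = - \frac{42}{179} - \frac{25193}{1880} = - \frac{4588507}{336520}$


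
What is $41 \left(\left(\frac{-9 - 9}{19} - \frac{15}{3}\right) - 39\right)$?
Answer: $- \frac{35014}{19} \approx -1842.8$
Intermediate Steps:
$41 \left(\left(\frac{-9 - 9}{19} - \frac{15}{3}\right) - 39\right) = 41 \left(\left(\left(-9 - 9\right) \frac{1}{19} - 5\right) - 39\right) = 41 \left(\left(\left(-18\right) \frac{1}{19} - 5\right) - 39\right) = 41 \left(\left(- \frac{18}{19} - 5\right) - 39\right) = 41 \left(- \frac{113}{19} - 39\right) = 41 \left(- \frac{854}{19}\right) = - \frac{35014}{19}$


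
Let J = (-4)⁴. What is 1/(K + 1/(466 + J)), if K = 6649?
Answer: 722/4800579 ≈ 0.00015040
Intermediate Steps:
J = 256
1/(K + 1/(466 + J)) = 1/(6649 + 1/(466 + 256)) = 1/(6649 + 1/722) = 1/(4800579/722) = 722/4800579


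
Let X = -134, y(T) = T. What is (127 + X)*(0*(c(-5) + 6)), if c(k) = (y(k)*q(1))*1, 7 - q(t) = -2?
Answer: 0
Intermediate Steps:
q(t) = 9 (q(t) = 7 - 1*(-2) = 7 + 2 = 9)
c(k) = 9*k (c(k) = (k*9)*1 = (9*k)*1 = 9*k)
(127 + X)*(0*(c(-5) + 6)) = (127 - 134)*(0*(9*(-5) + 6)) = -0*(-45 + 6) = -0*(-39) = -7*0 = 0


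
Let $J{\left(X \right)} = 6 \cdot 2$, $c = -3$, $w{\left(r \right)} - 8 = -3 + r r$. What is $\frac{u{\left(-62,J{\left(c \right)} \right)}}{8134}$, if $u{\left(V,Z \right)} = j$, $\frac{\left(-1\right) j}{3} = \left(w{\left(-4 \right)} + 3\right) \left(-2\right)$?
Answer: $\frac{72}{4067} \approx 0.017703$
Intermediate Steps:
$w{\left(r \right)} = 5 + r^{2}$ ($w{\left(r \right)} = 8 + \left(-3 + r r\right) = 8 + \left(-3 + r^{2}\right) = 5 + r^{2}$)
$j = 144$ ($j = - 3 \left(\left(5 + \left(-4\right)^{2}\right) + 3\right) \left(-2\right) = - 3 \left(\left(5 + 16\right) + 3\right) \left(-2\right) = - 3 \left(21 + 3\right) \left(-2\right) = - 3 \cdot 24 \left(-2\right) = \left(-3\right) \left(-48\right) = 144$)
$J{\left(X \right)} = 12$
$u{\left(V,Z \right)} = 144$
$\frac{u{\left(-62,J{\left(c \right)} \right)}}{8134} = \frac{144}{8134} = 144 \cdot \frac{1}{8134} = \frac{72}{4067}$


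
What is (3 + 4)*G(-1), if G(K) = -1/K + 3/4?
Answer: 49/4 ≈ 12.250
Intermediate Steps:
G(K) = ¾ - 1/K (G(K) = -1/K + 3*(¼) = -1/K + ¾ = ¾ - 1/K)
(3 + 4)*G(-1) = (3 + 4)*(¾ - 1/(-1)) = 7*(¾ - 1*(-1)) = 7*(¾ + 1) = 7*(7/4) = 49/4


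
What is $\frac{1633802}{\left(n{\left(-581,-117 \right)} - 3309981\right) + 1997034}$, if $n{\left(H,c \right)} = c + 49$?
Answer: $- \frac{1633802}{1313015} \approx -1.2443$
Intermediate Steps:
$n{\left(H,c \right)} = 49 + c$
$\frac{1633802}{\left(n{\left(-581,-117 \right)} - 3309981\right) + 1997034} = \frac{1633802}{\left(\left(49 - 117\right) - 3309981\right) + 1997034} = \frac{1633802}{\left(-68 - 3309981\right) + 1997034} = \frac{1633802}{-3310049 + 1997034} = \frac{1633802}{-1313015} = 1633802 \left(- \frac{1}{1313015}\right) = - \frac{1633802}{1313015}$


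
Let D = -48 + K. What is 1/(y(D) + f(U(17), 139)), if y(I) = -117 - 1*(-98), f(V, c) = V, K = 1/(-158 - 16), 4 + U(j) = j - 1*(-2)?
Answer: -¼ ≈ -0.25000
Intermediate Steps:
U(j) = -2 + j (U(j) = -4 + (j - 1*(-2)) = -4 + (j + 2) = -4 + (2 + j) = -2 + j)
K = -1/174 (K = 1/(-174) = -1/174 ≈ -0.0057471)
D = -8353/174 (D = -48 - 1/174 = -8353/174 ≈ -48.006)
y(I) = -19 (y(I) = -117 + 98 = -19)
1/(y(D) + f(U(17), 139)) = 1/(-19 + (-2 + 17)) = 1/(-19 + 15) = 1/(-4) = -¼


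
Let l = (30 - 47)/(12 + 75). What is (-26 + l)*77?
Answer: -175483/87 ≈ -2017.0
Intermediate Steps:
l = -17/87 ≈ -0.19540
(-26 + l)*77 = (-26 - 17/87)*77 = -2279/87*77 = -175483/87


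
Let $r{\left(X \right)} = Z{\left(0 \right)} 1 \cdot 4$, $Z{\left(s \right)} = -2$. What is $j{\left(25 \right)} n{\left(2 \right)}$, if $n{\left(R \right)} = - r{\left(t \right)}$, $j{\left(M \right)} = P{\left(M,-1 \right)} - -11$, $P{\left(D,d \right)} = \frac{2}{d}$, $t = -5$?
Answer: $72$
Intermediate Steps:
$j{\left(M \right)} = 9$ ($j{\left(M \right)} = \frac{2}{-1} - -11 = 2 \left(-1\right) + 11 = -2 + 11 = 9$)
$r{\left(X \right)} = -8$ ($r{\left(X \right)} = \left(-2\right) 1 \cdot 4 = \left(-2\right) 4 = -8$)
$n{\left(R \right)} = 8$ ($n{\left(R \right)} = \left(-1\right) \left(-8\right) = 8$)
$j{\left(25 \right)} n{\left(2 \right)} = 9 \cdot 8 = 72$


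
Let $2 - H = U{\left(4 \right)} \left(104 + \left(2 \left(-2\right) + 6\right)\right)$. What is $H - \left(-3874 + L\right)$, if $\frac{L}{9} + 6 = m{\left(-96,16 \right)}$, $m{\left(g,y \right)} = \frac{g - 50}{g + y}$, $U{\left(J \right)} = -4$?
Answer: $\frac{173503}{40} \approx 4337.6$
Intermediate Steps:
$m{\left(g,y \right)} = \frac{-50 + g}{g + y}$
$L = - \frac{1503}{40}$ ($L = -54 + 9 \frac{-50 - 96}{-96 + 16} = -54 + 9 \frac{1}{-80} \left(-146\right) = -54 + 9 \left(\left(- \frac{1}{80}\right) \left(-146\right)\right) = -54 + 9 \cdot \frac{73}{40} = -54 + \frac{657}{40} = - \frac{1503}{40} \approx -37.575$)
$H = 426$ ($H = 2 - - 4 \left(104 + \left(2 \left(-2\right) + 6\right)\right) = 2 - - 4 \left(104 + \left(-4 + 6\right)\right) = 2 - - 4 \left(104 + 2\right) = 2 - \left(-4\right) 106 = 2 - -424 = 2 + 424 = 426$)
$H - \left(-3874 + L\right) = 426 + \left(3874 - - \frac{1503}{40}\right) = 426 + \left(3874 + \frac{1503}{40}\right) = 426 + \frac{156463}{40} = \frac{173503}{40}$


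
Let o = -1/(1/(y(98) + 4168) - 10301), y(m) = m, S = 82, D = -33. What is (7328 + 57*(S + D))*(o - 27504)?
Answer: -12232620739638774/43944065 ≈ -2.7837e+8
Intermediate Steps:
o = 4266/43944065 (o = -1/(1/(98 + 4168) - 10301) = -1/(1/4266 - 10301) = -1/(-43944065/4266) = -1*(-4266/43944065) = 4266/43944065 ≈ 9.7078e-5)
(7328 + 57*(S + D))*(o - 27504) = (7328 + 57*(82 - 33))*(4266/43944065 - 27504) = (7328 + 57*49)*(-1208637559494/43944065) = (7328 + 2793)*(-1208637559494/43944065) = 10121*(-1208637559494/43944065) = -12232620739638774/43944065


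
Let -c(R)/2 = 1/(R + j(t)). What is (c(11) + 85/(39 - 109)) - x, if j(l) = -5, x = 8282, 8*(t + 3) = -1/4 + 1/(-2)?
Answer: -347909/42 ≈ -8283.5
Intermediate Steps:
t = -99/32 (t = -3 + (-1/4 + 1/(-2))/8 = -3 + (-1*¼ + 1*(-½))/8 = -3 + (-¼ - ½)/8 = -3 + (⅛)*(-¾) = -3 - 3/32 = -99/32 ≈ -3.0938)
c(R) = -2/(-5 + R) (c(R) = -2/(R - 5) = -2/(-5 + R))
(c(11) + 85/(39 - 109)) - x = (-2/(-5 + 11) + 85/(39 - 109)) - 1*8282 = (-2/6 + 85/(-70)) - 8282 = (-2*⅙ - 1/70*85) - 8282 = (-⅓ - 17/14) - 8282 = -65/42 - 8282 = -347909/42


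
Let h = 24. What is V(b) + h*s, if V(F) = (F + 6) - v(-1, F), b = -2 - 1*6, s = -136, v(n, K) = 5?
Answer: -3271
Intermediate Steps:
b = -8 (b = -2 - 6 = -8)
V(F) = 1 + F (V(F) = (F + 6) - 1*5 = (6 + F) - 5 = 1 + F)
V(b) + h*s = (1 - 8) + 24*(-136) = -7 - 3264 = -3271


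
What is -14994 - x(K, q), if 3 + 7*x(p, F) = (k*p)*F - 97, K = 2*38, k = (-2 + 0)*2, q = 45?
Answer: -91178/7 ≈ -13025.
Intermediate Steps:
k = -4 (k = -2*2 = -4)
K = 76
x(p, F) = -100/7 - 4*F*p/7 (x(p, F) = -3/7 + ((-4*p)*F - 97)/7 = -3/7 + (-4*F*p - 97)/7 = -3/7 + (-97 - 4*F*p)/7 = -3/7 + (-97/7 - 4*F*p/7) = -100/7 - 4*F*p/7)
-14994 - x(K, q) = -14994 - (-100/7 - 4/7*45*76) = -14994 - (-100/7 - 13680/7) = -14994 - 1*(-13780/7) = -14994 + 13780/7 = -91178/7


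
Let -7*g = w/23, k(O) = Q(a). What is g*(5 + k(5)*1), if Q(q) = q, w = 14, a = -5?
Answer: 0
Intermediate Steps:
k(O) = -5
g = -2/23 ≈ -0.086957
g*(5 + k(5)*1) = -2*(5 - 5*1)/23 = -2*(5 - 5)/23 = -2/23*0 = 0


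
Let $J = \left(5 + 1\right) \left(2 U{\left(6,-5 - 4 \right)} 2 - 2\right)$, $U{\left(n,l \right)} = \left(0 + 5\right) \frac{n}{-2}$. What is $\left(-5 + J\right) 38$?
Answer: $-14326$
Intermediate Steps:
$U{\left(n,l \right)} = - \frac{5 n}{2}$ ($U{\left(n,l \right)} = 5 n \left(- \frac{1}{2}\right) = 5 \left(- \frac{n}{2}\right) = - \frac{5 n}{2}$)
$J = -372$ ($J = \left(5 + 1\right) \left(2 \left(\left(- \frac{5}{2}\right) 6\right) 2 - 2\right) = 6 \left(2 \left(-15\right) 2 - 2\right) = 6 \left(\left(-30\right) 2 - 2\right) = 6 \left(-60 - 2\right) = 6 \left(-62\right) = -372$)
$\left(-5 + J\right) 38 = \left(-5 - 372\right) 38 = \left(-377\right) 38 = -14326$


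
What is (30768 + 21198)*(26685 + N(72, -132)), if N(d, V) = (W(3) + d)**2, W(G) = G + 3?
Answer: 1702873854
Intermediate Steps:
W(G) = 3 + G
N(d, V) = (6 + d)**2 (N(d, V) = ((3 + 3) + d)**2 = (6 + d)**2)
(30768 + 21198)*(26685 + N(72, -132)) = (30768 + 21198)*(26685 + (6 + 72)**2) = 51966*(26685 + 78**2) = 51966*(26685 + 6084) = 51966*32769 = 1702873854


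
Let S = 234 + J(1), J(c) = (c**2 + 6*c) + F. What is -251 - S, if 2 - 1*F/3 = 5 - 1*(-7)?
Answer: -462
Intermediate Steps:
F = -30 (F = 6 - 3*(5 - 1*(-7)) = 6 - 3*(5 + 7) = 6 - 3*12 = 6 - 36 = -30)
J(c) = -30 + c**2 + 6*c (J(c) = (c**2 + 6*c) - 30 = -30 + c**2 + 6*c)
S = 211 (S = 234 + (-30 + 1**2 + 6*1) = 234 + (-30 + 1 + 6) = 234 - 23 = 211)
-251 - S = -251 - 1*211 = -251 - 211 = -462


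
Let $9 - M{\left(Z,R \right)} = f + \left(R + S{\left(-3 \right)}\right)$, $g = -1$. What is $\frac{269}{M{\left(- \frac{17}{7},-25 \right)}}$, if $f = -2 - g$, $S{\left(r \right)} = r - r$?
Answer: $\frac{269}{35} \approx 7.6857$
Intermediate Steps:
$S{\left(r \right)} = 0$
$f = -1$ ($f = -2 - -1 = -2 + 1 = -1$)
$M{\left(Z,R \right)} = 10 - R$ ($M{\left(Z,R \right)} = 9 - \left(-1 + \left(R + 0\right)\right) = 9 - \left(-1 + R\right) = 10 - R$)
$\frac{269}{M{\left(- \frac{17}{7},-25 \right)}} = \frac{269}{10 - -25} = \frac{269}{10 + 25} = \frac{269}{35}$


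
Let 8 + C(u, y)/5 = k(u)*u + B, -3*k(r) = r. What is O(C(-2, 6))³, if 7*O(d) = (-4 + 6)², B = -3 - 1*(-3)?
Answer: 64/343 ≈ 0.18659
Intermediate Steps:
k(r) = -r/3
B = 0 (B = -3 + 3 = 0)
C(u, y) = -40 - 5*u²/3 (C(u, y) = -40 + 5*((-u/3)*u + 0) = -40 + 5*(-u²/3 + 0) = -40 + 5*(-u²/3) = -40 - 5*u²/3)
O(d) = 4/7 (O(d) = (-4 + 6)²/7 = (⅐)*2² = (⅐)*4 = 4/7)
O(C(-2, 6))³ = (4/7)³ = 64/343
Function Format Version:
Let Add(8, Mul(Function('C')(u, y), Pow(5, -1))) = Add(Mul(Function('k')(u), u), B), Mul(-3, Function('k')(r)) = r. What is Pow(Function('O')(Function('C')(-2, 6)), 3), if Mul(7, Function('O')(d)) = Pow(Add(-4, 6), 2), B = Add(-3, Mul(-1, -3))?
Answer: Rational(64, 343) ≈ 0.18659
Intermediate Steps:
Function('k')(r) = Mul(Rational(-1, 3), r)
B = 0 (B = Add(-3, 3) = 0)
Function('C')(u, y) = Add(-40, Mul(Rational(-5, 3), Pow(u, 2))) (Function('C')(u, y) = Add(-40, Mul(5, Add(Mul(Mul(Rational(-1, 3), u), u), 0))) = Add(-40, Mul(5, Add(Mul(Rational(-1, 3), Pow(u, 2)), 0))) = Add(-40, Mul(5, Mul(Rational(-1, 3), Pow(u, 2)))) = Add(-40, Mul(Rational(-5, 3), Pow(u, 2))))
Function('O')(d) = Rational(4, 7) (Function('O')(d) = Mul(Rational(1, 7), Pow(Add(-4, 6), 2)) = Mul(Rational(1, 7), Pow(2, 2)) = Mul(Rational(1, 7), 4) = Rational(4, 7))
Pow(Function('O')(Function('C')(-2, 6)), 3) = Pow(Rational(4, 7), 3) = Rational(64, 343)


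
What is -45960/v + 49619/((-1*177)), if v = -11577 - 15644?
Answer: -22754981/81663 ≈ -278.65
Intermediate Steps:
v = -27221
-45960/v + 49619/((-1*177)) = -45960/(-27221) + 49619/((-1*177)) = -45960*(-1/27221) + 49619/(-177) = 45960/27221 + 49619*(-1/177) = 45960/27221 - 841/3 = -22754981/81663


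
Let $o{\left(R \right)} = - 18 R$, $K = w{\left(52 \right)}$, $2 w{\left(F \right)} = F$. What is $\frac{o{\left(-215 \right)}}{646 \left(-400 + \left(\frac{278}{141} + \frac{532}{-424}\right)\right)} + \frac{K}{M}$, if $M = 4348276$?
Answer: $- \frac{12570424292213}{838157269192238} \approx -0.014998$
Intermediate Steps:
$w{\left(F \right)} = \frac{F}{2}$
$K = 26$ ($K = \frac{1}{2} \cdot 52 = 26$)
$\frac{o{\left(-215 \right)}}{646 \left(-400 + \left(\frac{278}{141} + \frac{532}{-424}\right)\right)} + \frac{K}{M} = \frac{\left(-18\right) \left(-215\right)}{646 \left(-400 + \left(\frac{278}{141} + \frac{532}{-424}\right)\right)} + \frac{26}{4348276} = \frac{3870}{646 \left(-400 + \left(278 \cdot \frac{1}{141} + 532 \left(- \frac{1}{424}\right)\right)\right)} + 26 \cdot \frac{1}{4348276} = \frac{3870}{646 \left(-400 + \left(\frac{278}{141} - \frac{133}{106}\right)\right)} + \frac{13}{2174138} = \frac{3870}{646 \left(-400 + \frac{10715}{14946}\right)} + \frac{13}{2174138} = \frac{3870}{646 \left(- \frac{5967685}{14946}\right)} + \frac{13}{2174138} = \frac{3870}{- \frac{1927562255}{7473}} + \frac{13}{2174138} = 3870 \left(- \frac{7473}{1927562255}\right) + \frac{13}{2174138} = - \frac{5784102}{385512451} + \frac{13}{2174138} = - \frac{12570424292213}{838157269192238}$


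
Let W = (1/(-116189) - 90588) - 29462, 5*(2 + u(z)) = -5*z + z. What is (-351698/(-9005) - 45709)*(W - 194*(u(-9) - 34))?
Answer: 27347244991851081297/5231409725 ≈ 5.2275e+9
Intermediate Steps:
u(z) = -2 - 4*z/5 (u(z) = -2 + (-5*z + z)/5 = -2 + (-4*z)/5 = -2 - 4*z/5)
W = -13948489451/116189 (W = (-1/116189 - 90588) - 29462 = -10525329133/116189 - 29462 = -13948489451/116189 ≈ -1.2005e+5)
(-351698/(-9005) - 45709)*(W - 194*(u(-9) - 34)) = (-351698/(-9005) - 45709)*(-13948489451/116189 - 194*((-2 - ⅘*(-9)) - 34)) = (-351698*(-1/9005) - 45709)*(-13948489451/116189 - 194*((-2 + 36/5) - 34)) = (351698/9005 - 45709)*(-13948489451/116189 - 194*(26/5 - 34)) = -411257847*(-13948489451/116189 - 194*(-144/5))/9005 = -411257847*(-13948489451/116189 + 27936/5)/9005 = -411257847/9005*(-66496591351/580945) = 27347244991851081297/5231409725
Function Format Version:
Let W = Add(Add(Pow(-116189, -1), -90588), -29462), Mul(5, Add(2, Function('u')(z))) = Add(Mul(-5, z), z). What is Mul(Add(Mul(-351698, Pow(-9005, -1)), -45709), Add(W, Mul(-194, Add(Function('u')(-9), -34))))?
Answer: Rational(27347244991851081297, 5231409725) ≈ 5.2275e+9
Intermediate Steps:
Function('u')(z) = Add(-2, Mul(Rational(-4, 5), z)) (Function('u')(z) = Add(-2, Mul(Rational(1, 5), Add(Mul(-5, z), z))) = Add(-2, Mul(Rational(1, 5), Mul(-4, z))) = Add(-2, Mul(Rational(-4, 5), z)))
W = Rational(-13948489451, 116189) (W = Add(Add(Rational(-1, 116189), -90588), -29462) = Add(Rational(-10525329133, 116189), -29462) = Rational(-13948489451, 116189) ≈ -1.2005e+5)
Mul(Add(Mul(-351698, Pow(-9005, -1)), -45709), Add(W, Mul(-194, Add(Function('u')(-9), -34)))) = Mul(Add(Mul(-351698, Pow(-9005, -1)), -45709), Add(Rational(-13948489451, 116189), Mul(-194, Add(Add(-2, Mul(Rational(-4, 5), -9)), -34)))) = Mul(Add(Mul(-351698, Rational(-1, 9005)), -45709), Add(Rational(-13948489451, 116189), Mul(-194, Add(Add(-2, Rational(36, 5)), -34)))) = Mul(Add(Rational(351698, 9005), -45709), Add(Rational(-13948489451, 116189), Mul(-194, Add(Rational(26, 5), -34)))) = Mul(Rational(-411257847, 9005), Add(Rational(-13948489451, 116189), Mul(-194, Rational(-144, 5)))) = Mul(Rational(-411257847, 9005), Add(Rational(-13948489451, 116189), Rational(27936, 5))) = Mul(Rational(-411257847, 9005), Rational(-66496591351, 580945)) = Rational(27347244991851081297, 5231409725)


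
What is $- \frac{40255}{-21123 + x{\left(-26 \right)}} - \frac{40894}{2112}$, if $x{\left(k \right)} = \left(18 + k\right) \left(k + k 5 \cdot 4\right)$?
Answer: $- \frac{6668449}{393184} \approx -16.96$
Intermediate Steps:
$x{\left(k \right)} = 21 k \left(18 + k\right)$ ($x{\left(k \right)} = \left(18 + k\right) \left(k + 5 k 4\right) = \left(18 + k\right) \left(k + 20 k\right) = \left(18 + k\right) 21 k = 21 k \left(18 + k\right)$)
$- \frac{40255}{-21123 + x{\left(-26 \right)}} - \frac{40894}{2112} = - \frac{40255}{-21123 + 21 \left(-26\right) \left(18 - 26\right)} - \frac{40894}{2112} = - \frac{40255}{-21123 + 21 \left(-26\right) \left(-8\right)} - \frac{20447}{1056} = - \frac{40255}{-21123 + 4368} - \frac{20447}{1056} = - \frac{40255}{-16755} - \frac{20447}{1056} = \left(-40255\right) \left(- \frac{1}{16755}\right) - \frac{20447}{1056} = \frac{8051}{3351} - \frac{20447}{1056} = - \frac{6668449}{393184}$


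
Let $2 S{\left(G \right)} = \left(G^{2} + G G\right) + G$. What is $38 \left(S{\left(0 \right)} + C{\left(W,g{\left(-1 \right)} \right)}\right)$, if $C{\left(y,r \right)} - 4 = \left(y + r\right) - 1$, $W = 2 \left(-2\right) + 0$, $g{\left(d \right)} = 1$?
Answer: $0$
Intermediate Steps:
$S{\left(G \right)} = G^{2} + \frac{G}{2}$ ($S{\left(G \right)} = \frac{\left(G^{2} + G G\right) + G}{2} = \frac{\left(G^{2} + G^{2}\right) + G}{2} = \frac{2 G^{2} + G}{2} = \frac{G + 2 G^{2}}{2} = G^{2} + \frac{G}{2}$)
$W = -4$ ($W = -4 + 0 = -4$)
$C{\left(y,r \right)} = 3 + r + y$ ($C{\left(y,r \right)} = 4 - \left(1 - r - y\right) = 4 + \left(-1 + r + y\right) = 3 + r + y$)
$38 \left(S{\left(0 \right)} + C{\left(W,g{\left(-1 \right)} \right)}\right) = 38 \left(0 \left(\frac{1}{2} + 0\right) + \left(3 + 1 - 4\right)\right) = 38 \left(0 \cdot \frac{1}{2} + 0\right) = 38 \left(0 + 0\right) = 38 \cdot 0 = 0$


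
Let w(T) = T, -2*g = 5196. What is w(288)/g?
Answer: -48/433 ≈ -0.11085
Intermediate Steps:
g = -2598 (g = -½*5196 = -2598)
w(288)/g = 288/(-2598) = 288*(-1/2598) = -48/433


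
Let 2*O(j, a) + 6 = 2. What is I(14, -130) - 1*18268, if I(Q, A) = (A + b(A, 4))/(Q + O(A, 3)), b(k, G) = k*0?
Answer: -109673/6 ≈ -18279.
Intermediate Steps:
b(k, G) = 0
O(j, a) = -2 (O(j, a) = -3 + (½)*2 = -3 + 1 = -2)
I(Q, A) = A/(-2 + Q) (I(Q, A) = (A + 0)/(Q - 2) = A/(-2 + Q))
I(14, -130) - 1*18268 = -130/(-2 + 14) - 1*18268 = -130/12 - 18268 = -130*1/12 - 18268 = -65/6 - 18268 = -109673/6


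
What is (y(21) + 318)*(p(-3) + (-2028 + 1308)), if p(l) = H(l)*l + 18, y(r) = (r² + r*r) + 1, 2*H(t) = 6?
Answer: -853911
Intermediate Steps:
H(t) = 3 (H(t) = (½)*6 = 3)
y(r) = 1 + 2*r² (y(r) = (r² + r²) + 1 = 2*r² + 1 = 1 + 2*r²)
p(l) = 18 + 3*l (p(l) = 3*l + 18 = 18 + 3*l)
(y(21) + 318)*(p(-3) + (-2028 + 1308)) = ((1 + 2*21²) + 318)*((18 + 3*(-3)) + (-2028 + 1308)) = ((1 + 2*441) + 318)*((18 - 9) - 720) = ((1 + 882) + 318)*(9 - 720) = (883 + 318)*(-711) = 1201*(-711) = -853911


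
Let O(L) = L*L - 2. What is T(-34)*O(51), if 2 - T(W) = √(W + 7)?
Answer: 5198 - 7797*I*√3 ≈ 5198.0 - 13505.0*I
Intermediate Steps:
T(W) = 2 - √(7 + W) (T(W) = 2 - √(W + 7) = 2 - √(7 + W))
O(L) = -2 + L² (O(L) = L² - 2 = -2 + L²)
T(-34)*O(51) = (2 - √(7 - 34))*(-2 + 51²) = (2 - √(-27))*(-2 + 2601) = (2 - 3*I*√3)*2599 = 5198 - 7797*I*√3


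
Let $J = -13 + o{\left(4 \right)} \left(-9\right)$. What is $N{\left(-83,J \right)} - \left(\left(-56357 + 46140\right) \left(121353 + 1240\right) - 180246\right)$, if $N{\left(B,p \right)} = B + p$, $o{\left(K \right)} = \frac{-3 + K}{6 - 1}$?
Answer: $\frac{6263564146}{5} \approx 1.2527 \cdot 10^{9}$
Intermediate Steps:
$o{\left(K \right)} = - \frac{3}{5} + \frac{K}{5}$ ($o{\left(K \right)} = \frac{-3 + K}{5} = \left(-3 + K\right) \frac{1}{5} = - \frac{3}{5} + \frac{K}{5}$)
$J = - \frac{74}{5}$ ($J = -13 + \left(- \frac{3}{5} + \frac{1}{5} \cdot 4\right) \left(-9\right) = -13 + \left(- \frac{3}{5} + \frac{4}{5}\right) \left(-9\right) = -13 + \frac{1}{5} \left(-9\right) = -13 - \frac{9}{5} = - \frac{74}{5} \approx -14.8$)
$N{\left(-83,J \right)} - \left(\left(-56357 + 46140\right) \left(121353 + 1240\right) - 180246\right) = \left(-83 - \frac{74}{5}\right) - \left(\left(-56357 + 46140\right) \left(121353 + 1240\right) - 180246\right) = - \frac{489}{5} - \left(\left(-10217\right) 122593 - 180246\right) = - \frac{489}{5} - \left(-1252532681 - 180246\right) = - \frac{489}{5} - -1252712927 = - \frac{489}{5} + 1252712927 = \frac{6263564146}{5}$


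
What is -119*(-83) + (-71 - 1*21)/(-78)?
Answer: 385249/39 ≈ 9878.2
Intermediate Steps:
-119*(-83) + (-71 - 1*21)/(-78) = 9877 + (-71 - 21)*(-1/78) = 9877 - 92*(-1/78) = 9877 + 46/39 = 385249/39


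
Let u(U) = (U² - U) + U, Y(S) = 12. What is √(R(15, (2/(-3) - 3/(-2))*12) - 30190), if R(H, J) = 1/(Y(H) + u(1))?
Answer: I*√5102097/13 ≈ 173.75*I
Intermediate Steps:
u(U) = U²
R(H, J) = 1/13 (R(H, J) = 1/(12 + 1²) = 1/(12 + 1) = 1/13)
√(R(15, (2/(-3) - 3/(-2))*12) - 30190) = √(1/13 - 30190) = √(-392469/13) = I*√5102097/13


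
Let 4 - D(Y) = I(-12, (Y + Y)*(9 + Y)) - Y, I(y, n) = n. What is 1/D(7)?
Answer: -1/213 ≈ -0.0046948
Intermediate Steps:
D(Y) = 4 + Y - 2*Y*(9 + Y) (D(Y) = 4 - ((Y + Y)*(9 + Y) - Y) = 4 - ((2*Y)*(9 + Y) - Y) = 4 - (2*Y*(9 + Y) - Y) = 4 - (-Y + 2*Y*(9 + Y)) = 4 + (Y - 2*Y*(9 + Y)) = 4 + Y - 2*Y*(9 + Y))
1/D(7) = 1/(4 + 7 - 2*7*(9 + 7)) = 1/(4 + 7 - 2*7*16) = 1/(4 + 7 - 224) = 1/(-213) = -1/213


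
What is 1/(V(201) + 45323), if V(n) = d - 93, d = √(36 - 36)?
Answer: 1/45230 ≈ 2.2109e-5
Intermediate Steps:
d = 0 (d = √0 = 0)
V(n) = -93 (V(n) = 0 - 93 = -93)
1/(V(201) + 45323) = 1/(-93 + 45323) = 1/45230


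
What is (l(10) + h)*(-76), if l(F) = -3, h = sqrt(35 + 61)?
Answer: 228 - 304*sqrt(6) ≈ -516.64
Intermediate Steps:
h = 4*sqrt(6) (h = sqrt(96) = 4*sqrt(6) ≈ 9.7980)
(l(10) + h)*(-76) = (-3 + 4*sqrt(6))*(-76) = 228 - 304*sqrt(6)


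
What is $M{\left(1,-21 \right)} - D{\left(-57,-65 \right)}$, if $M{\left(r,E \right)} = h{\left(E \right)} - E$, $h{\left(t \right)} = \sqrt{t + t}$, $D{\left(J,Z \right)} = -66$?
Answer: $87 + i \sqrt{42} \approx 87.0 + 6.4807 i$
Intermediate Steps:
$h{\left(t \right)} = \sqrt{2} \sqrt{t}$ ($h{\left(t \right)} = \sqrt{2 t} = \sqrt{2} \sqrt{t}$)
$M{\left(r,E \right)} = - E + \sqrt{2} \sqrt{E}$ ($M{\left(r,E \right)} = \sqrt{2} \sqrt{E} - E = - E + \sqrt{2} \sqrt{E}$)
$M{\left(1,-21 \right)} - D{\left(-57,-65 \right)} = \left(\left(-1\right) \left(-21\right) + \sqrt{2} \sqrt{-21}\right) - -66 = \left(21 + \sqrt{2} i \sqrt{21}\right) + 66 = \left(21 + i \sqrt{42}\right) + 66 = 87 + i \sqrt{42}$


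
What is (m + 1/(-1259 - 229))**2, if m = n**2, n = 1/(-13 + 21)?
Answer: 7921/35426304 ≈ 0.00022359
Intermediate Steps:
n = 1/8 ≈ 0.12500
m = 1/64 (m = (1/8)**2 = 1/64 ≈ 0.015625)
(m + 1/(-1259 - 229))**2 = (1/64 + 1/(-1259 - 229))**2 = (1/64 + 1/(-1488))**2 = (1/64 - 1/1488)**2 = (89/5952)**2 = 7921/35426304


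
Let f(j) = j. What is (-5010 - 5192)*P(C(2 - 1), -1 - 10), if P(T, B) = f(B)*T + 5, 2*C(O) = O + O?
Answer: 61212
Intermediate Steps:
C(O) = O (C(O) = (O + O)/2 = (2*O)/2 = O)
P(T, B) = 5 + B*T (P(T, B) = B*T + 5 = 5 + B*T)
(-5010 - 5192)*P(C(2 - 1), -1 - 10) = (-5010 - 5192)*(5 + (-1 - 10)*(2 - 1)) = -10202*(5 - 11*1) = -10202*(5 - 11) = -10202*(-6) = 61212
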